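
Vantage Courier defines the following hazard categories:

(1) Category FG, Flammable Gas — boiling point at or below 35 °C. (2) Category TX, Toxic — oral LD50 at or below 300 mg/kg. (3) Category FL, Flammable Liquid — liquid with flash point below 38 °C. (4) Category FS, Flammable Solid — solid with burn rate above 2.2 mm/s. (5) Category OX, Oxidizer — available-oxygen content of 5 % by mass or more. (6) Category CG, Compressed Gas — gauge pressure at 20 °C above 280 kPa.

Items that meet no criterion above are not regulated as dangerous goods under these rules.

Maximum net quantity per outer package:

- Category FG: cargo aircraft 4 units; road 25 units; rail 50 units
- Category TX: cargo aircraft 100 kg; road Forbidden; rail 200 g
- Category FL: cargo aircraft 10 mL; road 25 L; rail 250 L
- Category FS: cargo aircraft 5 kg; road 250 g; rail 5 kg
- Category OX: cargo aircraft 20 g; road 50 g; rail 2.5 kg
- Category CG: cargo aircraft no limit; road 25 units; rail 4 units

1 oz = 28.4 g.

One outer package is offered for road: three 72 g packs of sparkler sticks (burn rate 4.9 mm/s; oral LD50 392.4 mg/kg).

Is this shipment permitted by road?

Sparkler sticks: burn rate 4.9 mm/s > 2.2 mm/s → Category FS (Flammable Solid).
Category FS quantity: three 72 g packs = 216 g.
That is within the Category FS road limit of 250 g.

Yes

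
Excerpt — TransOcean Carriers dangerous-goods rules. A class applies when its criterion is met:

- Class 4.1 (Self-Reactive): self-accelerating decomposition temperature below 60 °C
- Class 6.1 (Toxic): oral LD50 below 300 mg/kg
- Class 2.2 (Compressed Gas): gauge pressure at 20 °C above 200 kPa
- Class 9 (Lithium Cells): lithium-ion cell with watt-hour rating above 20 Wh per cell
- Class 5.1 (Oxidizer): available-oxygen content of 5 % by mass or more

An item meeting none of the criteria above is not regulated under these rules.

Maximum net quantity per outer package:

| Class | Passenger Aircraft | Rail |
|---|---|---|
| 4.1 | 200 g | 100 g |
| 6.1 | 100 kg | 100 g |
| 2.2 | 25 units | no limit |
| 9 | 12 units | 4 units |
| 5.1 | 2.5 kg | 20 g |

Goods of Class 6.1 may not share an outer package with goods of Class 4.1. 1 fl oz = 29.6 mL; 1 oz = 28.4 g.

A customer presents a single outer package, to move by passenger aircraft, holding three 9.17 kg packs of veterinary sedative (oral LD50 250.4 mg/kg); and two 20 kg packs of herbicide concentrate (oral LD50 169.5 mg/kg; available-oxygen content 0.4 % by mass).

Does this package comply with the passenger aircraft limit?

With oral LD50 250.4 mg/kg (< 300 mg/kg), the veterinary sedative falls in Class 6.1.
Oral LD50 169.5 mg/kg meets the Class 6.1 criterion (Toxic), so the herbicide concentrate is Class 6.1.
Total Class 6.1: (three 9.17 kg packs = 27.51 kg) + (two 20 kg packs = 40 kg) = 67.51 kg.
That is within the Class 6.1 passenger aircraft limit of 100 kg.

Yes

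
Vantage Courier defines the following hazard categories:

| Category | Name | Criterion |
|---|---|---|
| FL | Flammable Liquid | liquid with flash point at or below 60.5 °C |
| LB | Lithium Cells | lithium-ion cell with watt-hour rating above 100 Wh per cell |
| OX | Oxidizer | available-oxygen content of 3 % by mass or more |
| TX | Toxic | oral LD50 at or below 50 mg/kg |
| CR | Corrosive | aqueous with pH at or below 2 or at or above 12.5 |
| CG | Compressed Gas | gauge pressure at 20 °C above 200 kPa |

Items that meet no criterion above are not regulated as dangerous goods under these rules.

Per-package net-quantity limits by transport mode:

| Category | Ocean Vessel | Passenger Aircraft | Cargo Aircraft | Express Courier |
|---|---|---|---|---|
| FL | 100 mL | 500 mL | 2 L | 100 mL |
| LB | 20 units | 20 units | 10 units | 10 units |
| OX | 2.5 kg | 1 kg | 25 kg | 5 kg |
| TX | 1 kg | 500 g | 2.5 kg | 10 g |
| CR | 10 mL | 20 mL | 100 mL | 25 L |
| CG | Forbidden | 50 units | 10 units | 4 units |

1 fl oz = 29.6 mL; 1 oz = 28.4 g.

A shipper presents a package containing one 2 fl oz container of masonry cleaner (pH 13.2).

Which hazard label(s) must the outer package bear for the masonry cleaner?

With pH 13.2 (≥ 12.5), the masonry cleaner falls in Category CR.
Only the Category CR label is required.

Category CR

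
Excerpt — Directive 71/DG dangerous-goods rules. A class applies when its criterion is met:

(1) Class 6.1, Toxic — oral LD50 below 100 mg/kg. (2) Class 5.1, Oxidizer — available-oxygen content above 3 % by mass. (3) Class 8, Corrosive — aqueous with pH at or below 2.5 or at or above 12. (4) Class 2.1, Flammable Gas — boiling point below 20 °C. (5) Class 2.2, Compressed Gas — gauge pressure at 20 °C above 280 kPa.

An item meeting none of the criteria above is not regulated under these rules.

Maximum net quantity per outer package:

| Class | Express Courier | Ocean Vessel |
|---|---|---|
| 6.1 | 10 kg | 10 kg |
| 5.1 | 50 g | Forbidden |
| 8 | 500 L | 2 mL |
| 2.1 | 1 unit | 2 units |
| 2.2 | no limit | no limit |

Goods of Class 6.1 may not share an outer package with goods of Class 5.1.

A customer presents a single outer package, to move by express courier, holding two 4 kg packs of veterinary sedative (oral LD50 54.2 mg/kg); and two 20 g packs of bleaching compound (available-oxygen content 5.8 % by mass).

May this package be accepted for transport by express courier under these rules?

Oral LD50 54.2 mg/kg meets the Class 6.1 criterion (Toxic), so the veterinary sedative is Class 6.1.
Available-oxygen content 5.8 % by mass meets the Class 5.1 criterion (Oxidizer), so the bleaching compound is Class 5.1.
Class 6.1 quantity: two 4 kg packs = 8 kg.
8 kg ≤ 10 kg (express courier limit, Class 6.1) — within limit.
Class 5.1 quantity: two 20 g packs = 40 g.
40 g ≤ 50 g (express courier limit, Class 5.1) — within limit.
Class 6.1 and Class 5.1 may not share an outer package.

No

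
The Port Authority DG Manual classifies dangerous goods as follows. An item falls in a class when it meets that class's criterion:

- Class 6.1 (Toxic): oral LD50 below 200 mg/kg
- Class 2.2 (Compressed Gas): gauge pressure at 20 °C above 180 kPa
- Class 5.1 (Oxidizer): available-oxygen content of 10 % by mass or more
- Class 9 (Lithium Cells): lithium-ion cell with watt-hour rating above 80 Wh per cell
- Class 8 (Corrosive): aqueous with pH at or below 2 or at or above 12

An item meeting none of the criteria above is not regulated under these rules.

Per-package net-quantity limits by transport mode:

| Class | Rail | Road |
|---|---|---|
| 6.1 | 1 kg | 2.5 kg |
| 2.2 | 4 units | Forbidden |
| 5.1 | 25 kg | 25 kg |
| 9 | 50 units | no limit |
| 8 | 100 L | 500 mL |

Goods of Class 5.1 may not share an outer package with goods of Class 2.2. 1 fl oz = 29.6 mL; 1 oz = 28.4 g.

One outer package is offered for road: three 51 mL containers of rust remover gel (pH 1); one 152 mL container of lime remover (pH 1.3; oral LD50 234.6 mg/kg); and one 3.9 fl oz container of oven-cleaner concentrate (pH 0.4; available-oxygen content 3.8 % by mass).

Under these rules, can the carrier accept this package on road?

Yes

Rust remover gel: pH 1 ≤ 2 → Class 8 (Corrosive).
With pH 1.3 (≤ 2), the lime remover falls in Class 8.
Oven-cleaner concentrate: pH 0.4 ≤ 2 → Class 8 (Corrosive).
Class 8 net quantity: (three 51 mL containers = 153 mL) + 152 mL + (one 3.9 fl oz container = 115.44 mL) = 420.44 mL.
420.44 mL is within the road limit of 500 mL for Class 8.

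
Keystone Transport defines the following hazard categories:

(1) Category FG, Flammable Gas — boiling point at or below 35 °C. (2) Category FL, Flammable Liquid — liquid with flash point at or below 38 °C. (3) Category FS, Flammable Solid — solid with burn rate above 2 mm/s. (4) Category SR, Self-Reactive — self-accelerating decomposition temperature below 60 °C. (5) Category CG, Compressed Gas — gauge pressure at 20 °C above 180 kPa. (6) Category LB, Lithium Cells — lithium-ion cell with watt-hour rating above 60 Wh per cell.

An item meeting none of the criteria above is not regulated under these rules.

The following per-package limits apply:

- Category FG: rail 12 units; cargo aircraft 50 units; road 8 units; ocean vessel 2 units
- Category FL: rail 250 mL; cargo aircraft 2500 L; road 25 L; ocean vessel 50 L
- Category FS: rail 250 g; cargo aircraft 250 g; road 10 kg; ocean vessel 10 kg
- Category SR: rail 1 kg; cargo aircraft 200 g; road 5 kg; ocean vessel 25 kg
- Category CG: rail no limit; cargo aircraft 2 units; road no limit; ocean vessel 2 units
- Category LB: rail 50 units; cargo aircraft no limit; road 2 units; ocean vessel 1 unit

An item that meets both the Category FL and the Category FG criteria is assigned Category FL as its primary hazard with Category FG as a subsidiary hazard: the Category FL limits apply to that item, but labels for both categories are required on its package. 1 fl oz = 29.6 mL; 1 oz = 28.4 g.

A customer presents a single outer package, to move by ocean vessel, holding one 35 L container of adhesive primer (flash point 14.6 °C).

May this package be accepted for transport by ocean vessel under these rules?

Flash point 14.6 °C meets the Category FL criterion (Flammable Liquid), so the adhesive primer is Category FL.
Category FL quantity: 35 L.
That is within the Category FL ocean vessel limit of 50 L.

Yes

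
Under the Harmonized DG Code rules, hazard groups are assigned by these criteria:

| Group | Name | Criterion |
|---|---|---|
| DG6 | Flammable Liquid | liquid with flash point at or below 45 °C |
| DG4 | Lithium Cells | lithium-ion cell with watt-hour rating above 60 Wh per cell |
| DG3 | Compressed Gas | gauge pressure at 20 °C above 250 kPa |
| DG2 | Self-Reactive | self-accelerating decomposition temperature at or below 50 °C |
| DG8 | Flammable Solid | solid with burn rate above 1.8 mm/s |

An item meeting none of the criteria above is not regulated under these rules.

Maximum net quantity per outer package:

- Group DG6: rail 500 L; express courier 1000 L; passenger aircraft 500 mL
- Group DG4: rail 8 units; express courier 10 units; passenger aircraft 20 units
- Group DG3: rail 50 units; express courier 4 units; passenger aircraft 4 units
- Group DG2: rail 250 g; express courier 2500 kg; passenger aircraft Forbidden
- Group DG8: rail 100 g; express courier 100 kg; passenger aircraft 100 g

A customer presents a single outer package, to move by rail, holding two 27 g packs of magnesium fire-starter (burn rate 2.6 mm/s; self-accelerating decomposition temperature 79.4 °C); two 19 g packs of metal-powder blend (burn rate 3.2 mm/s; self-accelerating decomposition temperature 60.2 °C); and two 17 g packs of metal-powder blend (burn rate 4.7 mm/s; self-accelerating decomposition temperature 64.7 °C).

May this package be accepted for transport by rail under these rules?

Magnesium fire-starter: burn rate 2.6 mm/s > 1.8 mm/s → Group DG8 (Flammable Solid).
Burn rate 3.2 mm/s meets the Group DG8 criterion (Flammable Solid), so the metal-powder blend is Group DG8.
With burn rate 4.7 mm/s (> 1.8 mm/s), the metal-powder blend falls in Group DG8.
Total Group DG8: (two 27 g packs = 54 g) + (two 19 g packs = 38 g) + (two 17 g packs = 34 g) = 126 g.
126 g exceeds the rail limit of 100 g for Group DG8.

No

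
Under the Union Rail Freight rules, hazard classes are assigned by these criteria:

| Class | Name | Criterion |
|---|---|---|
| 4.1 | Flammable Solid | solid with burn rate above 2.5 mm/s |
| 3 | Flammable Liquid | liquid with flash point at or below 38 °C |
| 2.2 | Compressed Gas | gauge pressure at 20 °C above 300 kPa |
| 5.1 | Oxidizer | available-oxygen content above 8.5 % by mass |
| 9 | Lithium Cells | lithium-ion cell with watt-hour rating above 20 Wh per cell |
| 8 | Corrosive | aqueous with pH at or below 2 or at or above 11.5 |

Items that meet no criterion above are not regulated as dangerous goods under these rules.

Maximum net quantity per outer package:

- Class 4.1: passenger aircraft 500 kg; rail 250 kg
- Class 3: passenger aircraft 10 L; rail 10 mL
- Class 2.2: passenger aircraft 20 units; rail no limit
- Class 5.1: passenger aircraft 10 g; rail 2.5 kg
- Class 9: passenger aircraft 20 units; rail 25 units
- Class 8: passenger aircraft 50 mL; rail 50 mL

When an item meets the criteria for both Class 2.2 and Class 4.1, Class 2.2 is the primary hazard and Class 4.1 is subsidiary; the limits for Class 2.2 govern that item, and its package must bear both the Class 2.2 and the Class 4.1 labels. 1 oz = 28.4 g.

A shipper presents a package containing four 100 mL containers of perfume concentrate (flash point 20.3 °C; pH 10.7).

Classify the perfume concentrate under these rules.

Class 3

With flash point 20.3 °C (≤ 38 °C), the perfume concentrate falls in Class 3.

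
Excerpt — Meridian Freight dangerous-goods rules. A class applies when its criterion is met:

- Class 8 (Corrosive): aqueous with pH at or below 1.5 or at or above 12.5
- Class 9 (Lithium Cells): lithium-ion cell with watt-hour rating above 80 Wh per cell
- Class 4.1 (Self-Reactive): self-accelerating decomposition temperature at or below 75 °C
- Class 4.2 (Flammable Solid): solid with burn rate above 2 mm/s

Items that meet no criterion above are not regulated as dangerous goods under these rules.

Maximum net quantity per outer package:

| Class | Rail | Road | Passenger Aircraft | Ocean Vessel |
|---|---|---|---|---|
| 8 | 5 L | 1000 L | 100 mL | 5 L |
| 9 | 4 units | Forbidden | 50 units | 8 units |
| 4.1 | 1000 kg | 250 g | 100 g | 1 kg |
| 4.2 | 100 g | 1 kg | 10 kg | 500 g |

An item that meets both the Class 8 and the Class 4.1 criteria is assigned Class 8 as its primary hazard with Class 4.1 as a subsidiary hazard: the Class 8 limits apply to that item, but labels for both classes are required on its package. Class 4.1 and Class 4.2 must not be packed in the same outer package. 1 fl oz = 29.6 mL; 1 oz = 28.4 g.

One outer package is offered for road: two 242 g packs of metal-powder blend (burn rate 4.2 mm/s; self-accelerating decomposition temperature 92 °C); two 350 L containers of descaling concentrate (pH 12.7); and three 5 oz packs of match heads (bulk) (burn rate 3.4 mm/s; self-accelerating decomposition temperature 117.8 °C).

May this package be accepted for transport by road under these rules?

The metal-powder blend has burn rate 4.2 mm/s, which is > 2 mm/s, so it is Class 4.2 (Flammable Solid).
The descaling concentrate has pH 12.7, which is ≥ 12.5, so it is Class 8 (Corrosive).
Match heads (bulk): burn rate 3.4 mm/s > 2 mm/s → Class 4.2 (Flammable Solid).
Total Class 4.2: (two 242 g packs = 484 g) + (three 5 oz packs = 426 g) = 910 g.
910 g is within the road limit of 1 kg for Class 4.2.
Class 8 quantity: two 350 L containers = 700 L.
700 L ≤ 1000 L (road limit, Class 8) — within limit.
The segregation rule (Class 4.1 with Class 4.2) does not apply to Class 4.2 with Class 8.
Every hazard class is within its road limit and no segregation rule is violated.

Yes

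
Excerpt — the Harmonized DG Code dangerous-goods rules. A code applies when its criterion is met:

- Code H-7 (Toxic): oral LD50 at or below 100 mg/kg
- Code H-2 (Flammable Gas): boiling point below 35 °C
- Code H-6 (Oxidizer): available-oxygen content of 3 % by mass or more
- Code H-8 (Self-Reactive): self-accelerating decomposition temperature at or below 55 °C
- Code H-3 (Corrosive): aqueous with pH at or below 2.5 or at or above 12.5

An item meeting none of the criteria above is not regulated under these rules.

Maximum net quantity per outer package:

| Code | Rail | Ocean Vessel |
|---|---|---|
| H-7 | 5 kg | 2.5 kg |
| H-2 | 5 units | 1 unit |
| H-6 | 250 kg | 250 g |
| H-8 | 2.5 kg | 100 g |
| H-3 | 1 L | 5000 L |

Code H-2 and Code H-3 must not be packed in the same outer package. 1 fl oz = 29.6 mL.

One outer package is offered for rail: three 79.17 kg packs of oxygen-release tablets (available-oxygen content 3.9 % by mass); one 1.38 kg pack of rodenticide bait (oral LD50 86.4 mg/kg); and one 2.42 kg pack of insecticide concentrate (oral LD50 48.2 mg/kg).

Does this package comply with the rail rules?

With available-oxygen content 3.9 % by mass (≥ 3 % by mass), the oxygen-release tablets fall in Code H-6.
The rodenticide bait has oral LD50 86.4 mg/kg, which is ≤ 100 mg/kg, so it is Code H-7 (Toxic).
Oral LD50 48.2 mg/kg meets the Code H-7 criterion (Toxic), so the insecticide concentrate is Code H-7.
Code H-7 net quantity: 1.38 kg + 2.42 kg = 3.8 kg.
3.8 kg ≤ 5 kg (rail limit, Code H-7) — within limit.
Code H-6 quantity: three 79.17 kg packs = 237.51 kg.
237.51 kg is within the rail limit of 250 kg for Code H-6.
The segregation rule (Code H-2 with Code H-3) does not apply to Code H-7 with Code H-6.
Every hazard code is within its rail limit and no segregation rule is violated.

Yes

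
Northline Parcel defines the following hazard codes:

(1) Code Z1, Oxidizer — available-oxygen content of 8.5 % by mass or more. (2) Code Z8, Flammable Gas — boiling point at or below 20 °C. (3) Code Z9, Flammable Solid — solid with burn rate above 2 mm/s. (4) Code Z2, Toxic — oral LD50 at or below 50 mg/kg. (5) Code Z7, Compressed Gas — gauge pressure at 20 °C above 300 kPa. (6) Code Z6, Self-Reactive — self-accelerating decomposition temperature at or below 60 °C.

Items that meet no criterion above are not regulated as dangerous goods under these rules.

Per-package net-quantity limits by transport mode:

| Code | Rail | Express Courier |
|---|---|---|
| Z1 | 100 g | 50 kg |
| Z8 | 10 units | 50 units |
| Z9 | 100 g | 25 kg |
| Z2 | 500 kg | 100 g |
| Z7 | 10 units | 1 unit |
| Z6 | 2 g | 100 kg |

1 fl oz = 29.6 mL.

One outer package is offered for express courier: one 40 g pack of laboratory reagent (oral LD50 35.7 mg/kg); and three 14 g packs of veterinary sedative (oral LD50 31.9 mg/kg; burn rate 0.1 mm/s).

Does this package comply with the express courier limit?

Yes

Oral LD50 35.7 mg/kg meets the Code Z2 criterion (Toxic), so the laboratory reagent is Code Z2.
Veterinary sedative: oral LD50 31.9 mg/kg ≤ 50 mg/kg → Code Z2 (Toxic).
Code Z2 net quantity: 40 g + (three 14 g packs = 42 g) = 82 g.
82 g ≤ 100 g (express courier limit, Code Z2) — within limit.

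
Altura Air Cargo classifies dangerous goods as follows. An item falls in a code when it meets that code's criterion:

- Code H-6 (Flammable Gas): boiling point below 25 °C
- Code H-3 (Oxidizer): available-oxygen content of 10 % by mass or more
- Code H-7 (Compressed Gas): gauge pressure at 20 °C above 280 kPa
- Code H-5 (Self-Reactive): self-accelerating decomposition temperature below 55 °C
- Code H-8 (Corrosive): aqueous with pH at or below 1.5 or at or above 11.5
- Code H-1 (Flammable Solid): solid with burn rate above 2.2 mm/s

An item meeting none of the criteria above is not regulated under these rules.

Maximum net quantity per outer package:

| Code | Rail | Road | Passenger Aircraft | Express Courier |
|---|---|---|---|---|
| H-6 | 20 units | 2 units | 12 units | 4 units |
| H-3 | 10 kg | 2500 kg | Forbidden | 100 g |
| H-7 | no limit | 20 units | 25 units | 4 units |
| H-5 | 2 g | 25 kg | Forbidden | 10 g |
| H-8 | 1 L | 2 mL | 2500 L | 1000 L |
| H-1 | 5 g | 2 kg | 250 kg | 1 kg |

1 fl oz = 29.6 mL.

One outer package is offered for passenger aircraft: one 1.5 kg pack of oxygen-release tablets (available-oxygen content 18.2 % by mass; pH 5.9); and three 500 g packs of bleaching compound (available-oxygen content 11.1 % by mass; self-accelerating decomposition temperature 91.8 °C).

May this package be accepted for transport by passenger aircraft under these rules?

No

The oxygen-release tablets have available-oxygen content 18.2 % by mass, which is ≥ 10 % by mass, so they are Code H-3 (Oxidizer).
Bleaching compound: available-oxygen content 11.1 % by mass ≥ 10 % by mass → Code H-3 (Oxidizer).
Total Code H-3: 1.5 kg + (three 500 g packs = 1.5 kg) = 3 kg.
By passenger aircraft, Code H-3 is Forbidden regardless of quantity.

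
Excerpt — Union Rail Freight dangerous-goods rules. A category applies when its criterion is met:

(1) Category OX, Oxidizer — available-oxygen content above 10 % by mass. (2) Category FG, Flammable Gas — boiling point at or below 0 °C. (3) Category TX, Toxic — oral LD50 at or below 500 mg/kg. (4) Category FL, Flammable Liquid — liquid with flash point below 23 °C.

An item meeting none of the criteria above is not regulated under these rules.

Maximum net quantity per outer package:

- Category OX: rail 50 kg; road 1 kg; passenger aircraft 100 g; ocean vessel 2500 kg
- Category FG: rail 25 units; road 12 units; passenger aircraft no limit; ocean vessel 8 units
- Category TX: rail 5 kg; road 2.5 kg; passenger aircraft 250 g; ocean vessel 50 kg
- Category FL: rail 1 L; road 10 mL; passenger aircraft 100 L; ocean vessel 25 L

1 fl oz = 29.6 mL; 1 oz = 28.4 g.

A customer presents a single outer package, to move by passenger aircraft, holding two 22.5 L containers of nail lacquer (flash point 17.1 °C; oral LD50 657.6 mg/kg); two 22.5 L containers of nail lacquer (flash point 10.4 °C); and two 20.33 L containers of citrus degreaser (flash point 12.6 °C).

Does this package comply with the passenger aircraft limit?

No

The nail lacquer has flash point 17.1 °C, which is < 23 °C, so it is Category FL (Flammable Liquid).
With flash point 10.4 °C (< 23 °C), the nail lacquer falls in Category FL.
With flash point 12.6 °C (< 23 °C), the citrus degreaser falls in Category FL.
Total Category FL: (two 22.5 L containers = 45 L) + (two 22.5 L containers = 45 L) + (two 20.33 L containers = 40.66 L) = 130.66 L.
130.66 L > 100 L (passenger aircraft limit, Category FL) — over the limit.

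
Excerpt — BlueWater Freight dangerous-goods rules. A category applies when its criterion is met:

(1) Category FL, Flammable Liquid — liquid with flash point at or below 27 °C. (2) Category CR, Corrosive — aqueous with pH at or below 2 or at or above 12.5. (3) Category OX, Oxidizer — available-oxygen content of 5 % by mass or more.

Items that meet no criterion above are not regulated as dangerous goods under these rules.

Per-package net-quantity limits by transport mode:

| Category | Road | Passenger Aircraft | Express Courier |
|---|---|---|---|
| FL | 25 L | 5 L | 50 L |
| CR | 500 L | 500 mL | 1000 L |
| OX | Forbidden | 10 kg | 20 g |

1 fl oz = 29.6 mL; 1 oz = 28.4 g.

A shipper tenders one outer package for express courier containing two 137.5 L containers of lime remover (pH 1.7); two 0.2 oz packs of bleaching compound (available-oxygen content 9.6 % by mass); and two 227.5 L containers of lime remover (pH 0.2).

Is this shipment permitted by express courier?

Yes

The lime remover has pH 1.7, which is ≤ 2, so it is Category CR (Corrosive).
With available-oxygen content 9.6 % by mass (≥ 5 % by mass), the bleaching compound falls in Category OX.
pH 0.2 meets the Category CR criterion (Corrosive), so the lime remover is Category CR.
Category OX quantity: two 0.2 oz packs = 11.36 g.
11.36 g is within the express courier limit of 20 g for Category OX.
Category CR net quantity: (two 137.5 L containers = 275 L) + (two 227.5 L containers = 455 L) = 730 L.
730 L ≤ 1000 L (express courier limit, Category CR) — within limit.
Every hazard category is within its express courier limit and no segregation rule is violated.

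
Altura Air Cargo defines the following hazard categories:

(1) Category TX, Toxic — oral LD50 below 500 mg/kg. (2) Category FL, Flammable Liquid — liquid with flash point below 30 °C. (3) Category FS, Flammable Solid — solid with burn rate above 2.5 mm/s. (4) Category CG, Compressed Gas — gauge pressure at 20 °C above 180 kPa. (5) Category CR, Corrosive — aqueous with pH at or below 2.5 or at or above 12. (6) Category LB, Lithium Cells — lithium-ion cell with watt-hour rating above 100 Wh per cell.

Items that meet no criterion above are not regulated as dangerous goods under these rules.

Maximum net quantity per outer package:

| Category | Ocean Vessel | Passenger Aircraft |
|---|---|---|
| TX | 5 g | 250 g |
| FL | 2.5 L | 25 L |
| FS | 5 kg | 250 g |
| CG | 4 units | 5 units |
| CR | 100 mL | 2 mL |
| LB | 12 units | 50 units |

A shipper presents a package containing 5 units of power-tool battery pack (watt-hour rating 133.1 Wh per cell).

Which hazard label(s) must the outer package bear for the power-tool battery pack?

Category LB

With watt-hour rating 133.1 Wh per cell (> 100 Wh per cell), the power-tool battery pack falls in Category LB.
Only the Category LB label is required.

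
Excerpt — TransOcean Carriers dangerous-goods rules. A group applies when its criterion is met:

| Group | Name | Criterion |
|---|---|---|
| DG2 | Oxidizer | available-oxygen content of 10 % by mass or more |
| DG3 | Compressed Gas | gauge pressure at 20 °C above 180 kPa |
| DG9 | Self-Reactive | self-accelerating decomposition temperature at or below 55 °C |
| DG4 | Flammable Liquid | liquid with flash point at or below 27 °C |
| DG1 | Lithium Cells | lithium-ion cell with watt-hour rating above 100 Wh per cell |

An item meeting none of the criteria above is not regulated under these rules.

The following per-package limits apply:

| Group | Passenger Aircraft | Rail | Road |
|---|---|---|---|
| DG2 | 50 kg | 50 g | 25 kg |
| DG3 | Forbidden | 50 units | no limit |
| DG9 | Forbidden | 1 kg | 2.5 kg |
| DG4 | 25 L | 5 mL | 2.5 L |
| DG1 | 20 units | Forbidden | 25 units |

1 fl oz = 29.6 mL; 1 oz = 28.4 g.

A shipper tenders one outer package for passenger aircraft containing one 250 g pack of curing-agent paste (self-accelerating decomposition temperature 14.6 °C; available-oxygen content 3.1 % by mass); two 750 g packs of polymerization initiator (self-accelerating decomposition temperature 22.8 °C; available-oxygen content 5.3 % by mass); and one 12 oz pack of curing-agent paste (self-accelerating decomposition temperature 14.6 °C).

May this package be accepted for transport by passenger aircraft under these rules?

No

The curing-agent paste has self-accelerating decomposition temperature 14.6 °C, which is ≤ 55 °C, so it is Group DG9 (Self-Reactive).
The polymerization initiator has self-accelerating decomposition temperature 22.8 °C, which is ≤ 55 °C, so it is Group DG9 (Self-Reactive).
With self-accelerating decomposition temperature 14.6 °C (≤ 55 °C), the curing-agent paste falls in Group DG9.
Total Group DG9: 250 g + (two 750 g packs = 1.5 kg) + (one 12 oz pack = 340.8 g) = 2090.8 g.
By passenger aircraft, Group DG9 is Forbidden regardless of quantity.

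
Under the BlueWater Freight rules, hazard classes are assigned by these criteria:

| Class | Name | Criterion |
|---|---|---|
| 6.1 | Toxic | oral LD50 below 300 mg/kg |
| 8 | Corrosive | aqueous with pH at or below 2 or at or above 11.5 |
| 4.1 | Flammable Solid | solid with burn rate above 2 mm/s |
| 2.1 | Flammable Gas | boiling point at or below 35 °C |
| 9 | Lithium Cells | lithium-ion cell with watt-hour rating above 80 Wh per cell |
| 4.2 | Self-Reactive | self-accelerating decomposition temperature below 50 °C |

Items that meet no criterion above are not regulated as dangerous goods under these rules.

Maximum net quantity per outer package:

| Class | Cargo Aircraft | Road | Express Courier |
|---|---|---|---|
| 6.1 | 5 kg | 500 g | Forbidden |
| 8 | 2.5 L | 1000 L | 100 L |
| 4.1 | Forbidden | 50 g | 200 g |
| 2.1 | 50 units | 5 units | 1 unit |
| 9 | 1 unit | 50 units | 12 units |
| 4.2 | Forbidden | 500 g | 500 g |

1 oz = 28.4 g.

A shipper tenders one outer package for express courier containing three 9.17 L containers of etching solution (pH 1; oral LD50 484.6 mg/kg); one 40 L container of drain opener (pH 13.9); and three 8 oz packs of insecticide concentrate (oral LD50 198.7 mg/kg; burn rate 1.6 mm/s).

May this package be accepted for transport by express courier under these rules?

With pH 1 (≤ 2), the etching solution falls in Class 8.
pH 13.9 meets the Class 8 criterion (Corrosive), so the drain opener is Class 8.
The insecticide concentrate has oral LD50 198.7 mg/kg, which is < 300 mg/kg, so it is Class 6.1 (Toxic).
Total Class 8: (three 9.17 L containers = 27.51 L) + 40 L = 67.51 L.
That is within the Class 8 express courier limit of 100 L.
Class 6.1 quantity: three 8 oz packs = 681.6 g.
By express courier, Class 6.1 is Forbidden regardless of quantity.

No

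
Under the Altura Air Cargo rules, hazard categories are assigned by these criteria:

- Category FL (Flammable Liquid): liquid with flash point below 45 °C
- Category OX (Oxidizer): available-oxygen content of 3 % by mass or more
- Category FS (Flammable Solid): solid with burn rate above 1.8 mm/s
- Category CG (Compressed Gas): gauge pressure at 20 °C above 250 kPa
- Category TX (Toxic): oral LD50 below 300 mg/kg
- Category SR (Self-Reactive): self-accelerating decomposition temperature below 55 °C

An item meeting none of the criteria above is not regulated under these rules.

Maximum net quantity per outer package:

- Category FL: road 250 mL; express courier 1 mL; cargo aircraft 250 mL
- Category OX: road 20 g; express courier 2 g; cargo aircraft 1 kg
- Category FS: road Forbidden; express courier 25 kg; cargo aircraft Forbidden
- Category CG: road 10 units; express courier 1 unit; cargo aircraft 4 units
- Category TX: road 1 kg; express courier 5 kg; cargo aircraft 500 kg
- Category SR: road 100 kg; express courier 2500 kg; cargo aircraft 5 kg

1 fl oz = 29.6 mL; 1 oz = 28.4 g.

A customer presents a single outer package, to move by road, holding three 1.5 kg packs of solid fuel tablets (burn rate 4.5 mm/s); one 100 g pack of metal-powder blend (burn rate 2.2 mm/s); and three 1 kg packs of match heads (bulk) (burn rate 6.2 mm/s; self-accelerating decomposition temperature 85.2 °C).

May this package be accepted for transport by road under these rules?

Burn rate 4.5 mm/s meets the Category FS criterion (Flammable Solid), so the solid fuel tablets are Category FS.
The metal-powder blend has burn rate 2.2 mm/s, which is > 1.8 mm/s, so it is Category FS (Flammable Solid).
Match heads (bulk): burn rate 6.2 mm/s > 1.8 mm/s → Category FS (Flammable Solid).
Total Category FS: (three 1.5 kg packs = 4.5 kg) + 100 g + (three 1 kg packs = 3 kg) = 7.6 kg.
Category FS is Forbidden by road.

No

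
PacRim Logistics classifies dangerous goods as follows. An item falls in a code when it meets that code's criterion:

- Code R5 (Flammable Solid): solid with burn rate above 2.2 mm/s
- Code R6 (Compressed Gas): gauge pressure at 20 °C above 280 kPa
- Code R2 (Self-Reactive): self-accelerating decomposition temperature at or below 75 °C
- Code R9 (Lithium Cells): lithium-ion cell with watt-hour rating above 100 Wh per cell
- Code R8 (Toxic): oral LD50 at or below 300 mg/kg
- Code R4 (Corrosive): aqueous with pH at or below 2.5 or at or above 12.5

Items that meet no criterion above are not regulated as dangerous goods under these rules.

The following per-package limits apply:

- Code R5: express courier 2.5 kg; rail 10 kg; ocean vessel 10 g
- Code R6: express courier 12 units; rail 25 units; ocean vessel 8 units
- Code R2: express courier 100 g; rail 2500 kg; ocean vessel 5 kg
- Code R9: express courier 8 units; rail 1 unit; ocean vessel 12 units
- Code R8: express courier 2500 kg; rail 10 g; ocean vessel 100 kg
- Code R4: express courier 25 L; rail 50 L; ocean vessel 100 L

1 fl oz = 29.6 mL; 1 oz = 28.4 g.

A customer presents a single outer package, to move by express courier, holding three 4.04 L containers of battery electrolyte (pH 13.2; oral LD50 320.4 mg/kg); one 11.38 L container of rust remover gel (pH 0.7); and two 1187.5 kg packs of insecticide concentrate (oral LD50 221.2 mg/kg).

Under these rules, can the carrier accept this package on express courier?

Yes

pH 13.2 meets the Code R4 criterion (Corrosive), so the battery electrolyte is Code R4.
Rust remover gel: pH 0.7 ≤ 2.5 → Code R4 (Corrosive).
The insecticide concentrate has oral LD50 221.2 mg/kg, which is ≤ 300 mg/kg, so it is Code R8 (Toxic).
Total Code R4: (three 4.04 L containers = 12.12 L) + 11.38 L = 23.5 L.
That is within the Code R4 express courier limit of 25 L.
Code R8 quantity: two 1187.5 kg packs = 2375 kg.
2375 kg ≤ 2500 kg (express courier limit, Code R8) — within limit.
Every hazard code is within its express courier limit and no segregation rule is violated.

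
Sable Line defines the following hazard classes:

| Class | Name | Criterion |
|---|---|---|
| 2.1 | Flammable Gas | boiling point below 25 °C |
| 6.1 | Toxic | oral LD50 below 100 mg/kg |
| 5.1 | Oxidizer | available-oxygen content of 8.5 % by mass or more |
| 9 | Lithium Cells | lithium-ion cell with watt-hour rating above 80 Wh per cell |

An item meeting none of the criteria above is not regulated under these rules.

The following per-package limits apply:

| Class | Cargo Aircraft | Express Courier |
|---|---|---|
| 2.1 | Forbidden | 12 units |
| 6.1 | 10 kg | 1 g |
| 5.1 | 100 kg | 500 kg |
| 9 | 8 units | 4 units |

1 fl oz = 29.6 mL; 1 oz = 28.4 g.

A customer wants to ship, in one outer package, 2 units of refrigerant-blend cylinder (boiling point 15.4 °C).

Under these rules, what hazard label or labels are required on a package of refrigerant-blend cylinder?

Refrigerant-blend cylinder: boiling point 15.4 °C < 25 °C → Class 2.1 (Flammable Gas).
Only the Class 2.1 label is required.

Class 2.1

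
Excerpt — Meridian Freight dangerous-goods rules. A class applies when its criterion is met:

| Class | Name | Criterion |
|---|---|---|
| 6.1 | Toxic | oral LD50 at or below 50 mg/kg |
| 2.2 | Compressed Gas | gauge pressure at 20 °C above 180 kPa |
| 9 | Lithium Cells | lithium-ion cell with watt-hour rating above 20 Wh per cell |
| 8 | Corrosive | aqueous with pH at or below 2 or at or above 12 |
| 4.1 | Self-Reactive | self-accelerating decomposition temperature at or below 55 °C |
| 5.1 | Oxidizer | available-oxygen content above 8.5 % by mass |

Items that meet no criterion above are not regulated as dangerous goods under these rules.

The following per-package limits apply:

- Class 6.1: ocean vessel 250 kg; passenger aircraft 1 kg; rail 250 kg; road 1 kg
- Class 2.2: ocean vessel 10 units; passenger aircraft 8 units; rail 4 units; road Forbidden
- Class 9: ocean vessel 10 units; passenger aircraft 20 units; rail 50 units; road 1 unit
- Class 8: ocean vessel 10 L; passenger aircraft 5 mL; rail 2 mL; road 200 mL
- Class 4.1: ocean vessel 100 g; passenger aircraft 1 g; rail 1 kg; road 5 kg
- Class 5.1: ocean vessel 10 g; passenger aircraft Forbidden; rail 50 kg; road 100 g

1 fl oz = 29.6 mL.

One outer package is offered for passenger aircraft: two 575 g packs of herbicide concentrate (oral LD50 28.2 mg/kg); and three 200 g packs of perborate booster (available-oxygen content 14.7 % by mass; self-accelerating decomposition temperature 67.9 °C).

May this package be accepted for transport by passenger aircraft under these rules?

No

With oral LD50 28.2 mg/kg (≤ 50 mg/kg), the herbicide concentrate falls in Class 6.1.
Perborate booster: available-oxygen content 14.7 % by mass > 8.5 % by mass → Class 5.1 (Oxidizer).
Class 6.1 quantity: two 575 g packs = 1.15 kg.
That exceeds the Class 6.1 passenger aircraft limit of 1 kg.
Class 5.1 quantity: three 200 g packs = 600 g.
By passenger aircraft, Class 5.1 is Forbidden regardless of quantity.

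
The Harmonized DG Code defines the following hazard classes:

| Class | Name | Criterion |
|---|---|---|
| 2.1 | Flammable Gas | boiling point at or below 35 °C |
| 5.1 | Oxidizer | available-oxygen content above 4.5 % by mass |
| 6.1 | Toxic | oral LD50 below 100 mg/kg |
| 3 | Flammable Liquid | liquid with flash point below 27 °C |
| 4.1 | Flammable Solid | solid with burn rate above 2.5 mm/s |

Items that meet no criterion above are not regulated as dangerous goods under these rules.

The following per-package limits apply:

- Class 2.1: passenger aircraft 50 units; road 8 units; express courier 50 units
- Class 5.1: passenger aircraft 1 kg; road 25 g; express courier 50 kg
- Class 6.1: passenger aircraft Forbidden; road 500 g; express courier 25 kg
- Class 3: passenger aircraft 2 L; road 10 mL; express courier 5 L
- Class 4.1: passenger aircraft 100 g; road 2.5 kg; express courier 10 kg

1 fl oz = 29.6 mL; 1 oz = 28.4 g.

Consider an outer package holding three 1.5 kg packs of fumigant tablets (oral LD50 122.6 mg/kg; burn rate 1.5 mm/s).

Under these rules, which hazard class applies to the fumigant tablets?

Not regulated

oral LD50 122.6 mg/kg is not below 100 mg/kg, so Class 6.1 does not apply.
burn rate 1.5 mm/s is not above 2.5 mm/s, so Class 4.1 does not apply.
No criterion is met, so the item is not regulated.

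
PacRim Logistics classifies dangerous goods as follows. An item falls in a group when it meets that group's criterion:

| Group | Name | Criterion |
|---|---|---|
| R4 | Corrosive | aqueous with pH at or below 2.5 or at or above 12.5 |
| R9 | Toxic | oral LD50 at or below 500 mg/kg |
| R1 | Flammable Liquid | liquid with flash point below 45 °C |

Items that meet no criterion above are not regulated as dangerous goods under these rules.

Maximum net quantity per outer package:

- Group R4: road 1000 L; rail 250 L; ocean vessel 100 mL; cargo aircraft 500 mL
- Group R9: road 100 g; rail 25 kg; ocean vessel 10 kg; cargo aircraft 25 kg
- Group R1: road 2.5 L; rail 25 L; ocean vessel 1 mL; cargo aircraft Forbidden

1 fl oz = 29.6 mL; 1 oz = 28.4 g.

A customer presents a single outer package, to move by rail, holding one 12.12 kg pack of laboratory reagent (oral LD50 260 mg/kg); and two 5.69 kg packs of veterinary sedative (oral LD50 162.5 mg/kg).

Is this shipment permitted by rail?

With oral LD50 260 mg/kg (≤ 500 mg/kg), the laboratory reagent falls in Group R9.
Veterinary sedative: oral LD50 162.5 mg/kg ≤ 500 mg/kg → Group R9 (Toxic).
Group R9 net quantity: 12.12 kg + (two 5.69 kg packs = 11.38 kg) = 23.5 kg.
That is within the Group R9 rail limit of 25 kg.

Yes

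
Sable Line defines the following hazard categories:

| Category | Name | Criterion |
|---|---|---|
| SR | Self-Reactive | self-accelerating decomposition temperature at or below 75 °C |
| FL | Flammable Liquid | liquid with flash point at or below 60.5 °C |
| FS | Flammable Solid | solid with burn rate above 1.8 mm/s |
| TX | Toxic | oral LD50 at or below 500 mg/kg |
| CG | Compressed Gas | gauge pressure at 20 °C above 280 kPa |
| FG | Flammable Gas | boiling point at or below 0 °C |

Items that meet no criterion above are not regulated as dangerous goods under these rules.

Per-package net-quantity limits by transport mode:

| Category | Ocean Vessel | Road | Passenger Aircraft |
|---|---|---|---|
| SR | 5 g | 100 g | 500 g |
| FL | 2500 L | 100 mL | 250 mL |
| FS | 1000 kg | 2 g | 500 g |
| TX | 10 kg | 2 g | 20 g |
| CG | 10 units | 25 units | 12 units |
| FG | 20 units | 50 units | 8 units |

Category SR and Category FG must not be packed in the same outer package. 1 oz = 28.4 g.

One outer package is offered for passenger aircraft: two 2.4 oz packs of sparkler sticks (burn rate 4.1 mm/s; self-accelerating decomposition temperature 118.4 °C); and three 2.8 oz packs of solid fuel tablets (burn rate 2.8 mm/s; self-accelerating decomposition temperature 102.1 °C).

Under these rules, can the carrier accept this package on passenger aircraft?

The sparkler sticks have burn rate 4.1 mm/s, which is > 1.8 mm/s, so they are Category FS (Flammable Solid).
Solid fuel tablets: burn rate 2.8 mm/s > 1.8 mm/s → Category FS (Flammable Solid).
Category FS net quantity: (two 2.4 oz packs = 136.32 g) + (three 2.8 oz packs = 238.56 g) = 374.88 g.
374.88 g ≤ 500 g (passenger aircraft limit, Category FS) — within limit.

Yes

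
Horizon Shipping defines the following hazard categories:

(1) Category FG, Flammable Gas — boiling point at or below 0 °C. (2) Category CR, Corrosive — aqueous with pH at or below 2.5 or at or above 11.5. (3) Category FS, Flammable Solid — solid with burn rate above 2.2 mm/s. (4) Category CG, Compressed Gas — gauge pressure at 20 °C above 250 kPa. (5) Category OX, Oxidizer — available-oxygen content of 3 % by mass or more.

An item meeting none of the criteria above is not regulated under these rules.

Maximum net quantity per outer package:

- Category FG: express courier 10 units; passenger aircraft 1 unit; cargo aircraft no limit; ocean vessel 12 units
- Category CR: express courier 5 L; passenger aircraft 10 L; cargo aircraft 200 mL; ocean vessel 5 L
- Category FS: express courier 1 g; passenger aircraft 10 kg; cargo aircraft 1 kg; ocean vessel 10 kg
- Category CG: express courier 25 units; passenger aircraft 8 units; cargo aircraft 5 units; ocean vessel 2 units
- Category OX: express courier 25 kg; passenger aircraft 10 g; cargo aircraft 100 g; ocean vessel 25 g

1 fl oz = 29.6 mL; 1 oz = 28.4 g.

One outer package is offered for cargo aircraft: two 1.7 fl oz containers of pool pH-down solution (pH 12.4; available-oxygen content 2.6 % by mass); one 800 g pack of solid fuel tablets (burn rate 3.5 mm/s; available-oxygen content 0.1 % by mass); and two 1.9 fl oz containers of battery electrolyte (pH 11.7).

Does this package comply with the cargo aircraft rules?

No

Pool pH-down solution: pH 12.4 ≥ 11.5 → Category CR (Corrosive).
With burn rate 3.5 mm/s (> 2.2 mm/s), the solid fuel tablets fall in Category FS.
The battery electrolyte has pH 11.7, which is ≥ 11.5, so it is Category CR (Corrosive).
Category CR net quantity: (two 1.7 fl oz containers = 100.64 mL) + (two 1.9 fl oz containers = 112.48 mL) = 213.12 mL.
213.12 mL > 200 mL (cargo aircraft limit, Category CR) — over the limit.
Category FS quantity: 800 g.
800 g is within the cargo aircraft limit of 1 kg for Category FS.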